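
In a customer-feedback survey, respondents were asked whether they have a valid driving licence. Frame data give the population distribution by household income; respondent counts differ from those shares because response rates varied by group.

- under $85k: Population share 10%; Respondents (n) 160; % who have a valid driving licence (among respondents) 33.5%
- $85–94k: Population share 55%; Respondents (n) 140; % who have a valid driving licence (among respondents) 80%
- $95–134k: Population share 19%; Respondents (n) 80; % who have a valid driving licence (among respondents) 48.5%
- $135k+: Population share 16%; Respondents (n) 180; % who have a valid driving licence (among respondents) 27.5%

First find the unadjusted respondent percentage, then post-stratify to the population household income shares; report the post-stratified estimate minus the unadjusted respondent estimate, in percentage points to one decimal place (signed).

Unadjusted (pooled respondent) estimate weights by respondent counts:
  (160/560)×33.5 + (140/560)×80 + (80/560)×48.5 + (180/560)×27.5 = 45.3393%
Reweighting by population household income shares:
  0.1×33.5 + 0.55×80 + 0.19×48.5 + 0.16×27.5 = 60.965%
Difference = 60.965 − 45.3393 = 15.6257 pp.

+15.6 percentage points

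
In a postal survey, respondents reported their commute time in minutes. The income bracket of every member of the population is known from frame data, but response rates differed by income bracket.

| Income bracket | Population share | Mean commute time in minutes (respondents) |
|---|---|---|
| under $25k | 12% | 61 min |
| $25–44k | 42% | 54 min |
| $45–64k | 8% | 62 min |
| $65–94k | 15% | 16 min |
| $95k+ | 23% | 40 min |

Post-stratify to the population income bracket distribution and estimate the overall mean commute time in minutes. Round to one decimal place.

46.6

Each cell contributes population-share × respondent value:
  under $25k: 0.12 × 61 = 7.32
  $25–44k: 0.42 × 54 = 22.68
  $45–64k: 0.08 × 62 = 4.96
  $65–94k: 0.15 × 16 = 2.4
  $95k+: 0.23 × 40 = 9.2
Post-stratified estimate = 46.56 → 46.6.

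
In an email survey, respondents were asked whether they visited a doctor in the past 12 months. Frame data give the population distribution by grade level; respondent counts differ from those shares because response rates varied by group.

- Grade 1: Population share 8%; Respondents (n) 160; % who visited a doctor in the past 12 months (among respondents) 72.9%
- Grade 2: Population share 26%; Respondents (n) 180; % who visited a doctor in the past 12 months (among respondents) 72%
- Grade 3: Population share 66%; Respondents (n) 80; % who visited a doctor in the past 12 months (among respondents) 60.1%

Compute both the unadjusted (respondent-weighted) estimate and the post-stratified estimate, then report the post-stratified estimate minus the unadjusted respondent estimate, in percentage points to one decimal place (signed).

-5.9 percentage points

Without adjustment, the pooled respondent share is:
  (160/420)×72.9 + (180/420)×72 + (80/420)×60.1 = 70.0762%
Reweighting by population grade level shares:
  0.08×72.9 + 0.26×72 + 0.66×60.1 = 64.218%
Difference = 64.218 − 70.0762 = -5.8582 pp.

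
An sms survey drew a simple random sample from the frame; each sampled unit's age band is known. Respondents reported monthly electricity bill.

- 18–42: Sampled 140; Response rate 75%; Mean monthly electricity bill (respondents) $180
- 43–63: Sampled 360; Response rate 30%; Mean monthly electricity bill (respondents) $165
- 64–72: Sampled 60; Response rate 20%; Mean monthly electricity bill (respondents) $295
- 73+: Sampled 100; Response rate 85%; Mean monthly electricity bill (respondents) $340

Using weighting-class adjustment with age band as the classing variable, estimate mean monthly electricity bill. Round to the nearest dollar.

Inverse-response-rate weighting restores each class to its sampled count, so class totals weight by n_sampled:
  18–42: 140 × 180 = 25,200
  43–63: 360 × 165 = 59,400
  64–72: 60 × 295 = 17,700
  73+: 100 × 340 = 34,000
Adjusted estimate = 136,300 / 660 = 206.515 → $207.

$207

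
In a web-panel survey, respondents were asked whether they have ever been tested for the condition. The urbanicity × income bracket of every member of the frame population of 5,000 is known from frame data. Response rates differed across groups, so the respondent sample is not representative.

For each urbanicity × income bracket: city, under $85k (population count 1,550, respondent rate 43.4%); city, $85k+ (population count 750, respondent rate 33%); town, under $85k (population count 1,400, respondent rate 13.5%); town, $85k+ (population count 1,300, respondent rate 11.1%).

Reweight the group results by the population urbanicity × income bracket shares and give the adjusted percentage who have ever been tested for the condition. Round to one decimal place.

Reweight to the known urbanicity × income bracket distribution:
  city, under $85k: (1,550/5,000) × 43.4 = 13.454
  city, $85k+: (750/5,000) × 33 = 4.95
  town, under $85k: (1,400/5,000) × 13.5 = 3.78
  town, $85k+: (1,300/5,000) × 11.1 = 2.886
Post-stratified estimate = 25.07 → 25.1%.

25.1%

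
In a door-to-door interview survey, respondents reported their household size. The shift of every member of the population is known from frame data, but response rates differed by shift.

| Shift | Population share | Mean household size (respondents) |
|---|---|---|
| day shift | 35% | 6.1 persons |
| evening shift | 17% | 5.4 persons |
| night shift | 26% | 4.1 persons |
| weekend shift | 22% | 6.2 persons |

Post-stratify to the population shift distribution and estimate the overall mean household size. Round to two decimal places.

5.48

Post-stratification weights by population share, not respondent share:
  day shift: 0.35 × 6.1 = 2.135
  evening shift: 0.17 × 5.4 = 0.918
  night shift: 0.26 × 4.1 = 1.066
  weekend shift: 0.22 × 6.2 = 1.364
Post-stratified estimate = 5.483 → 5.48.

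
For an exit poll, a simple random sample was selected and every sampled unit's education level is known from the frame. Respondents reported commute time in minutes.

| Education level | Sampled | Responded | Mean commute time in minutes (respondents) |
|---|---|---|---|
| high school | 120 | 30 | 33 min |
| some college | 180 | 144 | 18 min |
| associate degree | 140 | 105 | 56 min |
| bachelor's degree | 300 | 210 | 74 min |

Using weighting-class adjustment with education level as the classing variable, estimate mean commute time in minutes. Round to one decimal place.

Response rates by class: high school 30/120 = 25%, some college 144/180 = 80%, associate degree 105/140 = 75%, bachelor's degree 210/300 = 70%.
Weighting each respondent by the inverse class response rate inflates each class back to its sampled size, so the class weight is n_sampled:
  high school: 120 × 33 = 3960
  some college: 180 × 18 = 3240
  associate degree: 140 × 56 = 7840
  bachelor's degree: 300 × 74 = 22,200
Adjusted estimate = 37,240 / 740 = 50.3243 → 50.3.

50.3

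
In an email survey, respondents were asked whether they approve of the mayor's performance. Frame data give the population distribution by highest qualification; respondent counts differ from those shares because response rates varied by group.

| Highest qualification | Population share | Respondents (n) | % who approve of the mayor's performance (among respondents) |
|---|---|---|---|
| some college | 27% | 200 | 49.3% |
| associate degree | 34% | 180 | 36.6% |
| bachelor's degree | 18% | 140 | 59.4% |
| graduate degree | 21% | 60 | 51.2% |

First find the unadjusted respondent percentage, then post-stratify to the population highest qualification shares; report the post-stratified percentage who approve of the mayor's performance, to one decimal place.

47.2%

Naive respondent-only estimate (weights = respondent counts):
  (200/580)×49.3 + (180/580)×36.6 + (140/580)×59.4 + (60/580)×51.2 = 47.9931%
Post-stratified estimate weights by population shares:
  0.27×49.3 + 0.34×36.6 + 0.18×59.4 + 0.21×51.2 = 47.199%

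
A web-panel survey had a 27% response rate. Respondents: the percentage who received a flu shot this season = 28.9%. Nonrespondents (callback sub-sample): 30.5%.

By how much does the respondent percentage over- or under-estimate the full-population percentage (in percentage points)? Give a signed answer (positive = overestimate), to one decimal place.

Nonresponse fraction = 1 − 0.27 = 0.73.
Bias = (nonresponse fraction) × (respondent percentage − nonrespondent percentage)
     = 0.73 × (28.9 − 30.5) = 0.73 × -1.6 = -1.168.

-1.2 percentage points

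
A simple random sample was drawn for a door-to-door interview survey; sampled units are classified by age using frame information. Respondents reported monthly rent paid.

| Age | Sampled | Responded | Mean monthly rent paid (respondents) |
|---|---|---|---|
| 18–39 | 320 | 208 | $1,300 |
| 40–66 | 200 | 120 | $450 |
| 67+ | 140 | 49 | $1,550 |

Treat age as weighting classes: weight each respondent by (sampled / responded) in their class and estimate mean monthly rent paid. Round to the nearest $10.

$1,100

Response rates by class: 18–39 208/320 = 65%, 40–66 120/200 = 60%, 67+ 49/140 = 35%.
Each respondent's weight = sampled/responded in their class; summing within a class gives n_sampled, so:
  18–39: 320 × 1300 = 416,000
  40–66: 200 × 450 = 90,000
  67+: 140 × 1550 = 217,000
Adjusted estimate = 723,000 / 660 = 1095.45 → $1,100.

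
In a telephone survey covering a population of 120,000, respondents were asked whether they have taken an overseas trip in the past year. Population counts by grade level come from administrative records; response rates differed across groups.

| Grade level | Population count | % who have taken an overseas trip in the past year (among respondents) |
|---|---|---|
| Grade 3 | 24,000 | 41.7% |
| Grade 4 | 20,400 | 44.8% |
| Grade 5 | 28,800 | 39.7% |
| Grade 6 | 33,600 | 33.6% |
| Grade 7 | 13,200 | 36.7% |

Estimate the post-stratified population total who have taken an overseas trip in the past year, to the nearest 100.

46,700

Estimated count per cell = population count × respondent percentage:
  Grade 3: 24,000 × 41.7% = 10,008
  Grade 4: 20,400 × 44.8% = 9139.2
  Grade 5: 28,800 × 39.7% = 11433.6
  Grade 6: 33,600 × 33.6% = 11289.6
  Grade 7: 13,200 × 36.7% = 4844.4
Estimated total = 46714.8 → 46,700.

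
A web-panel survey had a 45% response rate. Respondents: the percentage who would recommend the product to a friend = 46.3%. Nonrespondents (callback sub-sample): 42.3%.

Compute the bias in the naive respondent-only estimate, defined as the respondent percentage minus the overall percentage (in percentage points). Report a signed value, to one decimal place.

+2.2 percentage points

Nonresponse fraction = 1 − 0.45 = 0.55.
Bias = (nonresponse fraction) × (respondent percentage − nonrespondent percentage)
     = 0.55 × (46.3 − 42.3) = 0.55 × 4 = 2.2.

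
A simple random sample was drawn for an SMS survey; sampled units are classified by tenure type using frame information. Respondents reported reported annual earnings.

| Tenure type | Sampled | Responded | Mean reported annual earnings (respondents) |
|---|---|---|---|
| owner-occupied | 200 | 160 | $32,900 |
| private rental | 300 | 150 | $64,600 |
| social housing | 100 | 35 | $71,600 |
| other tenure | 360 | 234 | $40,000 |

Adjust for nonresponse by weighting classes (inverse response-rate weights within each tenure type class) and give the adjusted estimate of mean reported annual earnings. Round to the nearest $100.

Response rates by class: owner-occupied 160/200 = 80%, private rental 150/300 = 50%, social housing 35/100 = 35%, other tenure 234/360 = 65%.
Weighting each respondent by the inverse class response rate inflates each class back to its sampled size, so the class weight is n_sampled:
  owner-occupied: 200 × 32,900 = 6,580,000
  private rental: 300 × 64,600 = 19,380,000
  social housing: 100 × 71,600 = 7,160,000
  other tenure: 360 × 40,000 = 14,400,000
Adjusted estimate = 47,520,000 / 960 = 49,500 → $49,500.

$49,500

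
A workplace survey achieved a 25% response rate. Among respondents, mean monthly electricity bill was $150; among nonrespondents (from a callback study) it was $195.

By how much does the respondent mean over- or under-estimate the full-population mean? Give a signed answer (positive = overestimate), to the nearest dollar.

Nonresponse fraction = 1 − 0.25 = 0.75.
Bias = (nonresponse fraction) × (respondent mean − nonrespondent mean)
     = 0.75 × (150 − 195) = 0.75 × -45 = -33.75.

-$34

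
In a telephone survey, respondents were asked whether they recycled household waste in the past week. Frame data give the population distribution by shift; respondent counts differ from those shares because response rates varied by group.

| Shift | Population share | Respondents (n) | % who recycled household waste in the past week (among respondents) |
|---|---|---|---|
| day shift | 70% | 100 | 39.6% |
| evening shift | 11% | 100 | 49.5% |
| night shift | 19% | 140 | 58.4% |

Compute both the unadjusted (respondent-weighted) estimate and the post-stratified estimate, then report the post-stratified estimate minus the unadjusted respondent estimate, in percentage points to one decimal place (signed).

-6.0 percentage points

Naive respondent-only estimate (weights = respondent counts):
  (100/340)×39.6 + (100/340)×49.5 + (140/340)×58.4 = 50.2529%
Reweighting by population shift shares:
  0.7×39.6 + 0.11×49.5 + 0.19×58.4 = 44.261%
Difference = 44.261 − 50.2529 = -5.9919 pp.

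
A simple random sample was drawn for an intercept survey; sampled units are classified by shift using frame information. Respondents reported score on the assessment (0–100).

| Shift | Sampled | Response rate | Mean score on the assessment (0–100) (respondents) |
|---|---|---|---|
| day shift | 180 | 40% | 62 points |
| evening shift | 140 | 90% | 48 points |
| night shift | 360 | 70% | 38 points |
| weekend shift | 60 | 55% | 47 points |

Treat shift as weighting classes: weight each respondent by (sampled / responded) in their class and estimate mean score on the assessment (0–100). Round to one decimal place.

46.5

Inverse-response-rate weighting restores each class to its sampled count, so class totals weight by n_sampled:
  day shift: 180 × 62 = 11,160
  evening shift: 140 × 48 = 6720
  night shift: 360 × 38 = 13,680
  weekend shift: 60 × 47 = 2820
Adjusted estimate = 34,380 / 740 = 46.4595 → 46.5.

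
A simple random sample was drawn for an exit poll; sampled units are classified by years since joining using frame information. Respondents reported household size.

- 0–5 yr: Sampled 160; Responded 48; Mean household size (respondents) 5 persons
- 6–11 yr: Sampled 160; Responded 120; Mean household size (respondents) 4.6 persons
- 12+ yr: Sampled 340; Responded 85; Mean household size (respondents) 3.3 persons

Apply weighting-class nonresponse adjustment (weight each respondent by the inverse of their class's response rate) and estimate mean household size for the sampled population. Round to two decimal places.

Class response rates: 0–5 yr 48/160 = 30%, 6–11 yr 120/160 = 75%, 12+ yr 85/340 = 25%.
Each respondent's weight = sampled/responded in their class; summing within a class gives n_sampled, so:
  0–5 yr: 160 × 5 = 800
  6–11 yr: 160 × 4.6 = 736
  12+ yr: 340 × 3.3 = 1122
Adjusted estimate = 2658 / 660 = 4.02727 → 4.03.

4.03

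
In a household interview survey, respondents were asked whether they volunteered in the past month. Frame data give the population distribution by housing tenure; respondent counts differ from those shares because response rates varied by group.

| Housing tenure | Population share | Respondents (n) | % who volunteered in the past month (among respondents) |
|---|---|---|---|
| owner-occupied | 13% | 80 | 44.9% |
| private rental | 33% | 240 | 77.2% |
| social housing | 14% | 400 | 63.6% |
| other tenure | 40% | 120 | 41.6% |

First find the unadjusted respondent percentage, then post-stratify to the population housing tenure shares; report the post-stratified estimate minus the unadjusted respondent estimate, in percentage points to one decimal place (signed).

-5.7 percentage points

Unadjusted (pooled respondent) estimate weights by respondent counts:
  (80/840)×44.9 + (240/840)×77.2 + (400/840)×63.6 + (120/840)×41.6 = 62.5619%
Post-stratifying to population shares instead:
  0.13×44.9 + 0.33×77.2 + 0.14×63.6 + 0.4×41.6 = 56.857%
Difference = 56.857 − 62.5619 = -5.7049 pp.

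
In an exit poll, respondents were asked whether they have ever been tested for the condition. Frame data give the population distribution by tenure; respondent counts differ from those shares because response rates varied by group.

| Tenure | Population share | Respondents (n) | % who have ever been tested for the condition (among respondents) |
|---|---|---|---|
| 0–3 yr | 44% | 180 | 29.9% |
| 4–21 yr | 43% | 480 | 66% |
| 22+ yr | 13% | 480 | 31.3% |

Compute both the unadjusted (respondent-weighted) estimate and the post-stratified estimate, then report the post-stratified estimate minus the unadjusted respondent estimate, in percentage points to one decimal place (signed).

Unadjusted (pooled respondent) estimate weights by respondent counts:
  (180/1140)×29.9 + (480/1140)×66 + (480/1140)×31.3 = 45.6895%
Reweighting by population tenure shares:
  0.44×29.9 + 0.43×66 + 0.13×31.3 = 45.605%
Difference = 45.605 − 45.6895 = -0.0845 pp.

-0.1 percentage points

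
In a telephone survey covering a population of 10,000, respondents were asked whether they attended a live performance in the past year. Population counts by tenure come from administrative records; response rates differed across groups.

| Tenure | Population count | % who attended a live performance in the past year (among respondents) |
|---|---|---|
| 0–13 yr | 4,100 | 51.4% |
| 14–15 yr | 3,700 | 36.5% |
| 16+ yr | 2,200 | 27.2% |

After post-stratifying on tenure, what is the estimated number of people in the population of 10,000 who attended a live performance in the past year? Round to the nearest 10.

4,060

Each cell contributes its population count × the respondent rate:
  0–13 yr: 4,100 × 51.4% = 2107.4
  14–15 yr: 3,700 × 36.5% = 1350.5
  16+ yr: 2,200 × 27.2% = 598.4
Estimated total = 4056.3 → 4,060.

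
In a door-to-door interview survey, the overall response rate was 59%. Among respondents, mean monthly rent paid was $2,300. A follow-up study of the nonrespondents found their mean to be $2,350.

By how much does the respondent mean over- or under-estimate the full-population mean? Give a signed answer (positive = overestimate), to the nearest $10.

-$20

Nonresponse fraction = 1 − 0.59 = 0.41.
Bias = (nonresponse fraction) × (respondent mean − nonrespondent mean)
     = 0.41 × (2300 − 2350) = 0.41 × -50 = -20.5.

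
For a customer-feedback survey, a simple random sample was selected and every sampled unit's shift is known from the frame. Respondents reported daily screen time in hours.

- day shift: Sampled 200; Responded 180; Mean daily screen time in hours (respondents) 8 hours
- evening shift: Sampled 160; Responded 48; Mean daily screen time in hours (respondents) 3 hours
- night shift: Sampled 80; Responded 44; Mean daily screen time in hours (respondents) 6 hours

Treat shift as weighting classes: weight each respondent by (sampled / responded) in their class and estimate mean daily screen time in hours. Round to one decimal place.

5.8

Response rates by class: day shift 180/200 = 90%, evening shift 48/160 = 30%, night shift 44/80 = 55%.
Each respondent's weight = sampled/responded in their class; summing within a class gives n_sampled, so:
  day shift: 200 × 8 = 1600
  evening shift: 160 × 3 = 480
  night shift: 80 × 6 = 480
Adjusted estimate = 2560 / 440 = 5.81818 → 5.8.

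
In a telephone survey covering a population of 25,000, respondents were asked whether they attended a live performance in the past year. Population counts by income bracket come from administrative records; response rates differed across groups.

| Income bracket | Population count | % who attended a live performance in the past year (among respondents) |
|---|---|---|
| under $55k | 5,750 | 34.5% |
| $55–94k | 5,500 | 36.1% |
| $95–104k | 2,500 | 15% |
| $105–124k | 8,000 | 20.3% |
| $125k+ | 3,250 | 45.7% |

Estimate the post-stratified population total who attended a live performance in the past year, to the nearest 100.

Apply each group's respondent rate to its population count:
  under $55k: 5,750 × 34.5% = 1983.75
  $55–94k: 5,500 × 36.1% = 1985.5
  $95–104k: 2,500 × 15% = 375
  $105–124k: 8,000 × 20.3% = 1624
  $125k+: 3,250 × 45.7% = 1485.25
Estimated total = 7453.5 → 7,500.

7,500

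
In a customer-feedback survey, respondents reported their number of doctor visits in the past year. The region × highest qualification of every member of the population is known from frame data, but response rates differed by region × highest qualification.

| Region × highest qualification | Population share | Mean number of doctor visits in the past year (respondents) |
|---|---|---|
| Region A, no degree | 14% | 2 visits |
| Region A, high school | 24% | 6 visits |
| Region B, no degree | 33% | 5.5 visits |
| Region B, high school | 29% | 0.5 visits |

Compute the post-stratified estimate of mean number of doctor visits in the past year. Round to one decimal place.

3.7

Weight each group's respondent value by its population share:
  Region A, no degree: 0.14 × 2 = 0.28
  Region A, high school: 0.24 × 6 = 1.44
  Region B, no degree: 0.33 × 5.5 = 1.815
  Region B, high school: 0.29 × 0.5 = 0.145
Post-stratified estimate = 3.68 → 3.7.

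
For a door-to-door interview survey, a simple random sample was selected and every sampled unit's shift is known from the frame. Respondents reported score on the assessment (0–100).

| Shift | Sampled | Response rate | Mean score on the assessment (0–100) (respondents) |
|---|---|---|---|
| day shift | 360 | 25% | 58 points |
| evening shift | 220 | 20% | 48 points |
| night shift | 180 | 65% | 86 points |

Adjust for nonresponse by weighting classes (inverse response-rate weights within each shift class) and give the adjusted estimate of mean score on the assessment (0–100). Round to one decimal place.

61.7

Inverse-response-rate weighting restores each class to its sampled count, so class totals weight by n_sampled:
  day shift: 360 × 58 = 20,880
  evening shift: 220 × 48 = 10,560
  night shift: 180 × 86 = 15,480
Adjusted estimate = 46,920 / 760 = 61.7368 → 61.7.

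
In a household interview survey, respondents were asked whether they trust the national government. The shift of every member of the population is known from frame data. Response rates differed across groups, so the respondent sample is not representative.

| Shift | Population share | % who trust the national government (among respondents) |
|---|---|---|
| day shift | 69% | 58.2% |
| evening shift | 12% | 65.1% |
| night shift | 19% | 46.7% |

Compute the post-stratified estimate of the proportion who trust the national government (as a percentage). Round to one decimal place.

56.8%

Each cell contributes population-share × respondent value:
  day shift: 0.69 × 58.2 = 40.158
  evening shift: 0.12 × 65.1 = 7.812
  night shift: 0.19 × 46.7 = 8.873
Post-stratified estimate = 56.843 → 56.8%.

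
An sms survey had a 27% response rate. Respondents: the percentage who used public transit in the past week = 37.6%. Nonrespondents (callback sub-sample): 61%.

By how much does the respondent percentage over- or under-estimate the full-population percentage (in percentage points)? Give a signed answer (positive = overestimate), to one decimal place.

Nonresponse fraction = 1 − 0.27 = 0.73.
Bias = (nonresponse fraction) × (respondent percentage − nonrespondent percentage)
     = 0.73 × (37.6 − 61) = 0.73 × -23.4 = -17.082.

-17.1 percentage points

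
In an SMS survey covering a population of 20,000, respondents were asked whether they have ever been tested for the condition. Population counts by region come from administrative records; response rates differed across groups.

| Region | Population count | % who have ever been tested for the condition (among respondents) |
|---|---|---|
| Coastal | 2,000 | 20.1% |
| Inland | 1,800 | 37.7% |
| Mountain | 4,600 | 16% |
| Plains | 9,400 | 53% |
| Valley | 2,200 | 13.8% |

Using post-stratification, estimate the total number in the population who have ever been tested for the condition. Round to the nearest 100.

Each cell contributes its population count × the respondent rate:
  Coastal: 2,000 × 20.1% = 402
  Inland: 1,800 × 37.7% = 678.6
  Mountain: 4,600 × 16% = 736
  Plains: 9,400 × 53% = 4982
  Valley: 2,200 × 13.8% = 303.6
Estimated total = 7102.2 → 7,100.

7,100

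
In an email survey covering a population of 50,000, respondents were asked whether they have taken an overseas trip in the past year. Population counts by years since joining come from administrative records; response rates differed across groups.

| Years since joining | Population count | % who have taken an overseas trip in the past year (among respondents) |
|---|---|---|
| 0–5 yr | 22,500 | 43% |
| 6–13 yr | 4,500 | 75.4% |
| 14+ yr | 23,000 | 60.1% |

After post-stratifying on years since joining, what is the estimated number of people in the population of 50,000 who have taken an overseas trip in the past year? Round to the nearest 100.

26,900

Estimated count per cell = population count × respondent percentage:
  0–5 yr: 22,500 × 43% = 9675
  6–13 yr: 4,500 × 75.4% = 3393
  14+ yr: 23,000 × 60.1% = 13,823
Estimated total = 26,891 → 26,900.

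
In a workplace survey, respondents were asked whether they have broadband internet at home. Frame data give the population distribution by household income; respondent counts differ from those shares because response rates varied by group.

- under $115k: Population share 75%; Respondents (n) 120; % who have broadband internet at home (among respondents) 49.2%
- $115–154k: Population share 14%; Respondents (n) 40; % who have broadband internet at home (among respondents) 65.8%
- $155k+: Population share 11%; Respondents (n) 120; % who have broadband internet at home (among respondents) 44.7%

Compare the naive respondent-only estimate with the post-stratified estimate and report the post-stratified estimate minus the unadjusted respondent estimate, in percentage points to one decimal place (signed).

Naive respondent-only estimate (weights = respondent counts):
  (120/280)×49.2 + (40/280)×65.8 + (120/280)×44.7 = 49.6429%
Reweighting by population household income shares:
  0.75×49.2 + 0.14×65.8 + 0.11×44.7 = 51.029%
Difference = 51.029 − 49.6429 = 1.3861 pp.

+1.4 percentage points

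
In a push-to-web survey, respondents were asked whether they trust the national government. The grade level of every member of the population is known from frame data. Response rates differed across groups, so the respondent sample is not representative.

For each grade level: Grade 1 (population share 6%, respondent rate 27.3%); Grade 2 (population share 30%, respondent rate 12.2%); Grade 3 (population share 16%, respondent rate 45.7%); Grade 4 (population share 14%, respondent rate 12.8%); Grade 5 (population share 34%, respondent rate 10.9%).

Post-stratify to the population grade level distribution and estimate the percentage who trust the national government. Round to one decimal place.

Each cell contributes population-share × respondent value:
  Grade 1: 0.06 × 27.3 = 1.638
  Grade 2: 0.3 × 12.2 = 3.66
  Grade 3: 0.16 × 45.7 = 7.312
  Grade 4: 0.14 × 12.8 = 1.792
  Grade 5: 0.34 × 10.9 = 3.706
Post-stratified estimate = 18.108 → 18.1%.

18.1%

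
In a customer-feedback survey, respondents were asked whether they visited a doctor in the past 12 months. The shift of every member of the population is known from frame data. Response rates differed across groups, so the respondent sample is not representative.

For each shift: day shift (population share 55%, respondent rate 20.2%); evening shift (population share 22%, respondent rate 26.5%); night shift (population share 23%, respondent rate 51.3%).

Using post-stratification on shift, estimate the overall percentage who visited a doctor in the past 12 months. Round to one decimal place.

28.7%

Each cell contributes population-share × respondent value:
  day shift: 0.55 × 20.2 = 11.11
  evening shift: 0.22 × 26.5 = 5.83
  night shift: 0.23 × 51.3 = 11.799
Post-stratified estimate = 28.739 → 28.7%.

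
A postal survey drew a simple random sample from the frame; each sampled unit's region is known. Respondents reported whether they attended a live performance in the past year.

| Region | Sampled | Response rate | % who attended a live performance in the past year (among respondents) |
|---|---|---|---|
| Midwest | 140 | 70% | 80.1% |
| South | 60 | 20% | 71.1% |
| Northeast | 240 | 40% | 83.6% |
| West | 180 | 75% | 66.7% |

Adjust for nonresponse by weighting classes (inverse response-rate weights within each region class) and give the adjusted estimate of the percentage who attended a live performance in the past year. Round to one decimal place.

76.7%

Inverse-response-rate weighting restores each class to its sampled count, so class totals weight by n_sampled:
  Midwest: 140 × 80.1 = 11,214
  South: 60 × 71.1 = 4266
  Northeast: 240 × 83.6 = 20,064
  West: 180 × 66.7 = 12,006
Adjusted estimate = 47,550 / 620 = 76.6935 → 76.7%.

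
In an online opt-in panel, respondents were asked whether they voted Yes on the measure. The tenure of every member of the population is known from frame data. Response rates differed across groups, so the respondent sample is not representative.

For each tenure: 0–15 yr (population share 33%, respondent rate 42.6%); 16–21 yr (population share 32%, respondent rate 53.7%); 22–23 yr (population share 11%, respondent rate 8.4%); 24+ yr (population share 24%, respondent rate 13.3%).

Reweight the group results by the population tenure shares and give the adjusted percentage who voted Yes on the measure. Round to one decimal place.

Each cell contributes population-share × respondent value:
  0–15 yr: 0.33 × 42.6 = 14.058
  16–21 yr: 0.32 × 53.7 = 17.184
  22–23 yr: 0.11 × 8.4 = 0.924
  24+ yr: 0.24 × 13.3 = 3.192
Post-stratified estimate = 35.358 → 35.4%.

35.4%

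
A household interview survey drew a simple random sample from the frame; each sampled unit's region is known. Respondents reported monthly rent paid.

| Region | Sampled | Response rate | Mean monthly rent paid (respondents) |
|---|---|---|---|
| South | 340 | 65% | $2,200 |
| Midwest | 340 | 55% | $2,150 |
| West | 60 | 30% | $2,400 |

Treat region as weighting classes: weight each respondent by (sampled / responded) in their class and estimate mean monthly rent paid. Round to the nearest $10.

Inverse-response-rate weighting restores each class to its sampled count, so class totals weight by n_sampled:
  South: 340 × 2200 = 748,000
  Midwest: 340 × 2150 = 731,000
  West: 60 × 2400 = 144,000
Adjusted estimate = 1,623,000 / 740 = 2193.24 → $2,190.

$2,190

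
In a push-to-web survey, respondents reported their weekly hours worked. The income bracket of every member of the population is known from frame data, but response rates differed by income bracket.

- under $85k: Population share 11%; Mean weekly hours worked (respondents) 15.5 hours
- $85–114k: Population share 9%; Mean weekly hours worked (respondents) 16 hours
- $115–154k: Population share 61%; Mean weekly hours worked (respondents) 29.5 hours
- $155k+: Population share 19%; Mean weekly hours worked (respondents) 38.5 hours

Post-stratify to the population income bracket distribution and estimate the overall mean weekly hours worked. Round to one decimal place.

Post-stratification weights by population share, not respondent share:
  under $85k: 0.11 × 15.5 = 1.705
  $85–114k: 0.09 × 16 = 1.44
  $115–154k: 0.61 × 29.5 = 17.995
  $155k+: 0.19 × 38.5 = 7.315
Post-stratified estimate = 28.455 → 28.5.

28.5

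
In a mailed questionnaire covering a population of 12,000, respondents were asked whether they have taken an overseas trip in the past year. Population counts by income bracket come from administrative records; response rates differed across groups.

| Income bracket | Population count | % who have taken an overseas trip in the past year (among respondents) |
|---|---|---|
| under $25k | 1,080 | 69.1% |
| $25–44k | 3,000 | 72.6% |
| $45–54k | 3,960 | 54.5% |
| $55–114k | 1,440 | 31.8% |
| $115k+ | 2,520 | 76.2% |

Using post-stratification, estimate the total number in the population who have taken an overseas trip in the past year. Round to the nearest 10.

7,460

Estimated count per cell = population count × respondent percentage:
  under $25k: 1,080 × 69.1% = 746.28
  $25–44k: 3,000 × 72.6% = 2178
  $45–54k: 3,960 × 54.5% = 2158.2
  $55–114k: 1,440 × 31.8% = 457.92
  $115k+: 2,520 × 76.2% = 1920.24
Estimated total = 7460.64 → 7,460.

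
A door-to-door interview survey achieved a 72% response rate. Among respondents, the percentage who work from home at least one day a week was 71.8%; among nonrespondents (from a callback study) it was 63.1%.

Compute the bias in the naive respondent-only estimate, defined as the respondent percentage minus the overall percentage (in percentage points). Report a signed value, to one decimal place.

Nonresponse fraction = 1 − 0.72 = 0.28.
Bias = (nonresponse fraction) × (respondent percentage − nonrespondent percentage)
     = 0.28 × (71.8 − 63.1) = 0.28 × 8.7 = 2.436.

+2.4 percentage points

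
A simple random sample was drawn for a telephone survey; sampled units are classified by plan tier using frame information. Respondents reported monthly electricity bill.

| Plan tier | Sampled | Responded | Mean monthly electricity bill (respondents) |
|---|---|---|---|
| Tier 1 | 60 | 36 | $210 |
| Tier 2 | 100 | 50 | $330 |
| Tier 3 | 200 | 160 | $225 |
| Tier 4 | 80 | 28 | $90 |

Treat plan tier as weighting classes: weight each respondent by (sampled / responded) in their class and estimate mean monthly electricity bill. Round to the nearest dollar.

Response rates by class: Tier 1 36/60 = 60%, Tier 2 50/100 = 50%, Tier 3 160/200 = 80%, Tier 4 28/80 = 35%.
Each respondent's weight = sampled/responded in their class; summing within a class gives n_sampled, so:
  Tier 1: 60 × 210 = 12,600
  Tier 2: 100 × 330 = 33,000
  Tier 3: 200 × 225 = 45,000
  Tier 4: 80 × 90 = 7200
Adjusted estimate = 97,800 / 440 = 222.273 → $222.

$222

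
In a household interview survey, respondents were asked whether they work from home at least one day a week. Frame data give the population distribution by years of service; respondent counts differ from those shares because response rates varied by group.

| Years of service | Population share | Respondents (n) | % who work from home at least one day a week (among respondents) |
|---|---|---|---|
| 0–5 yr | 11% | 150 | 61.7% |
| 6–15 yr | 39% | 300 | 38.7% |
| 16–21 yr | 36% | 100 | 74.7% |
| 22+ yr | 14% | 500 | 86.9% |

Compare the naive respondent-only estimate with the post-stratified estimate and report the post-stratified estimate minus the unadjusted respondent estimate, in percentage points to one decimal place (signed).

-7.4 percentage points

Unadjusted (pooled respondent) estimate weights by respondent counts:
  (150/1050)×61.7 + (300/1050)×38.7 + (100/1050)×74.7 + (500/1050)×86.9 = 68.3667%
Post-stratified estimate weights by population shares:
  0.11×61.7 + 0.39×38.7 + 0.36×74.7 + 0.14×86.9 = 60.938%
Difference = 60.938 − 68.3667 = -7.4287 pp.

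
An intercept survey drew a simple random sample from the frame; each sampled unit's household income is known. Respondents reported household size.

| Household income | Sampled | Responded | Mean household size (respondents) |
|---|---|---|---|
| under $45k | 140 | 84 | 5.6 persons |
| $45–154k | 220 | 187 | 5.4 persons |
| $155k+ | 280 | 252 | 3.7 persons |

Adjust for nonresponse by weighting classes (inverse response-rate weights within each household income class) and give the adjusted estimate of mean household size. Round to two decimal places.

4.70

Class response rates: under $45k 84/140 = 60%, $45–154k 187/220 = 85%, $155k+ 252/280 = 90%.
Each respondent's weight = sampled/responded in their class; summing within a class gives n_sampled, so:
  under $45k: 140 × 5.6 = 784
  $45–154k: 220 × 5.4 = 1188
  $155k+: 280 × 3.7 = 1036
Adjusted estimate = 3008 / 640 = 4.7 → 4.70.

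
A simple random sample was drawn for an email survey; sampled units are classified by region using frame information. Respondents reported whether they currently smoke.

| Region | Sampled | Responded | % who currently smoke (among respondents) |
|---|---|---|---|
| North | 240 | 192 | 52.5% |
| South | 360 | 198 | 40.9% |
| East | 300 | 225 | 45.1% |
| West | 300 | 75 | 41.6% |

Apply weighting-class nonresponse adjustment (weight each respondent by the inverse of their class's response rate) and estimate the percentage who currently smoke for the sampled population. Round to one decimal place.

Class response rates: North 192/240 = 80%, South 198/360 = 55%, East 225/300 = 75%, West 75/300 = 25%.
Weighting each respondent by the inverse class response rate inflates each class back to its sampled size, so the class weight is n_sampled:
  North: 240 × 52.5 = 12,600
  South: 360 × 40.9 = 14,724
  East: 300 × 45.1 = 13,530
  West: 300 × 41.6 = 12,480
Adjusted estimate = 53,334 / 1,200 = 44.445 → 44.4%.

44.4%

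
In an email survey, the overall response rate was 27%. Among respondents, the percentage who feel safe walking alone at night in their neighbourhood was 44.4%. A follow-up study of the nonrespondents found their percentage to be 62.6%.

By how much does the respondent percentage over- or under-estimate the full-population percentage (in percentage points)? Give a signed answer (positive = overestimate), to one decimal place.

Nonresponse fraction = 1 − 0.27 = 0.73.
Bias = (nonresponse fraction) × (respondent percentage − nonrespondent percentage)
     = 0.73 × (44.4 − 62.6) = 0.73 × -18.2 = -13.286.

-13.3 percentage points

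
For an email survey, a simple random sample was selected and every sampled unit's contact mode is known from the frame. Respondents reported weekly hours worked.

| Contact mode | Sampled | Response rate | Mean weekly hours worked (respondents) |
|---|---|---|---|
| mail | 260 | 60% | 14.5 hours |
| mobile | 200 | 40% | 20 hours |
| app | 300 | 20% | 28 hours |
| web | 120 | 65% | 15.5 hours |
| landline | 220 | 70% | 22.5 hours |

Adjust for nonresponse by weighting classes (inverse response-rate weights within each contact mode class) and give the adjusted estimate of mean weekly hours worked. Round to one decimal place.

20.9

Each respondent's weight = sampled/responded in their class; summing within a class gives n_sampled, so:
  mail: 260 × 14.5 = 3770
  mobile: 200 × 20 = 4000
  app: 300 × 28 = 8400
  web: 120 × 15.5 = 1860
  landline: 220 × 22.5 = 4950
Adjusted estimate = 22,980 / 1,100 = 20.8909 → 20.9.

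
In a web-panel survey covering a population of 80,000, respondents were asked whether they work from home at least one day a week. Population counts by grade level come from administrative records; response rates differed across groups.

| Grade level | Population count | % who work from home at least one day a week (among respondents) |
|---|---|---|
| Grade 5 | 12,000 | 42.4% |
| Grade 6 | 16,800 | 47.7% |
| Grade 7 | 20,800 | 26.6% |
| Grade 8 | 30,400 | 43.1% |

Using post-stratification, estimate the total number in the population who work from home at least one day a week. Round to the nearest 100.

31,700

Estimated count per cell = population count × respondent percentage:
  Grade 5: 12,000 × 42.4% = 5088
  Grade 6: 16,800 × 47.7% = 8013.6
  Grade 7: 20,800 × 26.6% = 5532.8
  Grade 8: 30,400 × 43.1% = 13102.4
Estimated total = 31736.8 → 31,700.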